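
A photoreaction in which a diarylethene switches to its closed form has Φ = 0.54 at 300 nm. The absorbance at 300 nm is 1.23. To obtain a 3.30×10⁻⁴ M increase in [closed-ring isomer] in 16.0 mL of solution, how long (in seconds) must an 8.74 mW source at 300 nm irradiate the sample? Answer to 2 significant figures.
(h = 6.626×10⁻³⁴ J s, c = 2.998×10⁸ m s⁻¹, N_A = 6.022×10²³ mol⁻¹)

t ≈ 470 s

Product: (3.30×10⁻⁴ M)(0.016 L) = 5.280×10⁻⁶ mol.
Photons that must be absorbed: 5.280×10⁻⁶ / 0.54 = 9.778×10⁻⁶ mol.
Fraction absorbed: 1 − 10^(−1.23) = 0.9411.
Incident photons needed: 9.778×10⁻⁶ / 0.9411 = 1.039×10⁻⁵ mol.
Photon energy: hc/λ = 6.622×10⁻¹⁹ J; per mole, 3.988×10⁵ J mol⁻¹.
Energy required: 1.039×10⁻⁵ × 3.988×10⁵ = 4.144 J.
Time: 4.144 J / 0.00874 W = 470 s.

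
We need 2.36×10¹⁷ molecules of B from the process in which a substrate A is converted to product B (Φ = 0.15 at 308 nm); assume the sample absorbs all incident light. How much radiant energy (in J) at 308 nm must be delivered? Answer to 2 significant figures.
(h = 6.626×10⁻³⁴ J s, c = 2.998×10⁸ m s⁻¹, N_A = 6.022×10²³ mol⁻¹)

1.0 J

Product: 2.36×10¹⁷ / 6.022×10²³ = 3.919×10⁻⁷ mol.
Photons that must be absorbed: 3.919×10⁻⁷ / 0.15 = 2.613×10⁻⁶ mol.
Photon energy: hc/λ = 6.450×10⁻¹⁹ J; per mole, 3.884×10⁵ J mol⁻¹.
Energy required: 2.613×10⁻⁶ × 3.884×10⁵ = 1.0 J.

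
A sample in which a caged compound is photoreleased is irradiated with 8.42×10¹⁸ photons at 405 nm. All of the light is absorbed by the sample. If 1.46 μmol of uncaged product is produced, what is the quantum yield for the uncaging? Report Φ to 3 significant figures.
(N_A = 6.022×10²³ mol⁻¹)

Φ = 0.104

Product: 1.46 μmol = 1.46×10⁻⁶ mol.
Moles of photons: 8.42×10¹⁸ / 6.022×10²³ = 1.398×10⁻⁵ mol.
Φ = 1.46×10⁻⁶ mol / 1.398×10⁻⁵ mol photons = 0.104.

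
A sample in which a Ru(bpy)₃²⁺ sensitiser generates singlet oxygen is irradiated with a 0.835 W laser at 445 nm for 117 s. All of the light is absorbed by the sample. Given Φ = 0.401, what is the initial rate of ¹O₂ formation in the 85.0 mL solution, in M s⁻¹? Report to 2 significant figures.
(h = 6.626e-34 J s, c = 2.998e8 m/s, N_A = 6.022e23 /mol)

1.5e-5 M s⁻¹

Photon energy at 445 nm: hc/λ = (6.626e-34)(2.998e8)/(445e-9) = 4.464e-19 J.
Energy delivered: (0.835 W)(117 s) = 97.70 J.
Photons incident: 97.70 / 4.464e-19 = 2.189e20, i.e. 2.189e20/6.022e23 = 3.635e-4 mol.
Product formed: 0.401 × 3.635e-4 = 1.458e-4 mol.
Rate: 1.458e-4 mol / (117 s × 0.085 L) = 1.5e-5 M s⁻¹.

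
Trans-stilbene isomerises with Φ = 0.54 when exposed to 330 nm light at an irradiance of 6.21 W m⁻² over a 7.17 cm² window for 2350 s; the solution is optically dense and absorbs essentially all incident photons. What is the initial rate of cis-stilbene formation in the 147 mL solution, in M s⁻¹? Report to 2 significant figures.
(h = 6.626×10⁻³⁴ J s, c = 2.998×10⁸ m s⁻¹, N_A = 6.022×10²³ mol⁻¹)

Photon energy at 330 nm: hc/λ = (6.626×10⁻³⁴)(2.998×10⁸)/(330×10⁻⁹) = 6.020×10⁻¹⁹ J.
Energy delivered: (6.21 W m⁻²)(7.17×10⁻⁴ m²)(2350 s) = 10.46 J.
Photons incident: 10.46 / 6.020×10⁻¹⁹ = 1.738×10¹⁹, i.e. 1.738×10¹⁹/6.022×10²³ = 2.886×10⁻⁵ mol.
Product formed: 0.54 × 2.886×10⁻⁵ = 1.558×10⁻⁵ mol.
Rate: 1.558×10⁻⁵ mol / (2350 s × 0.147 L) = 4.5×10⁻⁸ M s⁻¹.

4.5×10⁻⁸ M s⁻¹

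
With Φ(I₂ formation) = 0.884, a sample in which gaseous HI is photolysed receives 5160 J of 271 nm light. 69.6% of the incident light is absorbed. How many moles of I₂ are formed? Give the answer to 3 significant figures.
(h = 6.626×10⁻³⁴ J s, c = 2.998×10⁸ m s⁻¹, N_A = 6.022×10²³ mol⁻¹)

Photon energy at 271 nm: hc/λ = (6.626×10⁻³⁴)(2.998×10⁸)/(271×10⁻⁹) = 7.330×10⁻¹⁹ J.
Photons incident: 5160 / 7.330×10⁻¹⁹ = 7.040×10²¹, i.e. 7.040×10²¹/6.022×10²³ = 0.01169 mol.
Photons absorbed: 0.696 × 0.01169 = 0.008136 mol.
Product: Φ × n_abs = 0.884 × 0.008136 = 0.007192 mol.

0.00719 mol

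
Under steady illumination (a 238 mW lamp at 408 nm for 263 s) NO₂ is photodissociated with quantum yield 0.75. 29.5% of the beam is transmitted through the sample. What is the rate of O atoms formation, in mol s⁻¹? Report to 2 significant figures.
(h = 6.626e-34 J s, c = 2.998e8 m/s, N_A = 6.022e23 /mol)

Photon energy at 408 nm: hc/λ = (6.626e-34)(2.998e8)/(408e-9) = 4.869e-19 J.
Energy delivered: (238 mW)(263 s) = 62.59 J.
Photons incident: 62.59 / 4.869e-19 = 1.285e20, i.e. 1.285e20/6.022e23 = 2.134e-4 mol.
Fraction absorbed: 1 − 29.5/100 = 0.7050.
Photons absorbed: 0.7050 × 2.134e-4 = 1.504e-4 mol.
Product formed: 0.75 × 1.504e-4 = 1.128e-4 mol.
Rate: 1.128e-4 / 263 s = 4.3e-7 mol s⁻¹.

4.3e-7 mol s⁻¹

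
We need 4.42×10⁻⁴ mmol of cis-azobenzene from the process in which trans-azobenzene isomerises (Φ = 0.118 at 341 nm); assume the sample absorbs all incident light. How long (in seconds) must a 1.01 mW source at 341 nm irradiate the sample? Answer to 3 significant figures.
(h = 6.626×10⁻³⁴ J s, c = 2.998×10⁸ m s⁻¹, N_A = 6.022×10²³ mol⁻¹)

t ≈ 1300 s

Product: 4.42×10⁻⁴ mmol = 4.42×10⁻⁷ mol.
Photons that must be absorbed: 4.42×10⁻⁷ / 0.118 = 3.746×10⁻⁶ mol.
Photon energy: hc/λ = 5.825×10⁻¹⁹ J; per mole, 3.508×10⁵ J mol⁻¹.
Energy required: 3.746×10⁻⁶ × 3.508×10⁵ = 1.314 J.
Time: 1.314 J / 0.00101 W = 1300 s.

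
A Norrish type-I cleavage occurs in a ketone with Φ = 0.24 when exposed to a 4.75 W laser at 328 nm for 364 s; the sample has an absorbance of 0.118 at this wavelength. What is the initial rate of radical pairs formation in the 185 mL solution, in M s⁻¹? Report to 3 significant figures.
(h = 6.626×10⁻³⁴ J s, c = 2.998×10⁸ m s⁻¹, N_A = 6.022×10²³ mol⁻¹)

4.02×10⁻⁶ M s⁻¹

Photon energy at 328 nm: hc/λ = (6.626×10⁻³⁴)(2.998×10⁸)/(328×10⁻⁹) = 6.056×10⁻¹⁹ J.
Energy delivered: (4.75 W)(364 s) = 1729 J.
Photons incident: 1729 / 6.056×10⁻¹⁹ = 2.855×10²¹, i.e. 2.855×10²¹/6.022×10²³ = 0.004741 mol.
Fraction absorbed: 1 − 10^(−0.118) = 0.2379.
Photons absorbed: 0.2379 × 0.004741 = 0.001128 mol.
Product formed: 0.24 × 0.001128 = 2.707×10⁻⁴ mol.
Rate: 2.707×10⁻⁴ mol / (364 s × 0.185 L) = 4.02×10⁻⁶ M s⁻¹.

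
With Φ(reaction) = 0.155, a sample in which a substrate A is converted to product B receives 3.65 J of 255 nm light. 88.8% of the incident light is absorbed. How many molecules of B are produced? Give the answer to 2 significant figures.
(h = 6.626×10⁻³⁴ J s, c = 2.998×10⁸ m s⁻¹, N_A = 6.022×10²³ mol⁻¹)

Photon energy at 255 nm: hc/λ = (6.626×10⁻³⁴)(2.998×10⁸)/(255×10⁻⁹) = 7.790×10⁻¹⁹ J.
Photons incident: 3.65 / 7.790×10⁻¹⁹ = 4.685×10¹⁸, i.e. 4.685×10¹⁸/6.022×10²³ = 7.780×10⁻⁶ mol.
Photons absorbed: 0.888 × 7.780×10⁻⁶ = 6.909×10⁻⁶ mol.
Product: Φ × n_abs = 0.155 × 6.909×10⁻⁶ = 1.071×10⁻⁶ mol.
As a count: 1.071×10⁻⁶ × 6.022×10²³ = 6.4×10¹⁷.

6.4×10¹⁷ molecules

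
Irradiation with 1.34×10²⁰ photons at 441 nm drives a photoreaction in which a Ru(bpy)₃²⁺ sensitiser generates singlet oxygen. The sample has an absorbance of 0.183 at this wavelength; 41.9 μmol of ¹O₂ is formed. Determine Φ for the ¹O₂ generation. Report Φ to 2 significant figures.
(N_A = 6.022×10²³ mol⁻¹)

Product: 41.9 μmol = 4.19×10⁻⁵ mol.
Moles of photons: 1.34×10²⁰ / 6.022×10²³ = 2.225×10⁻⁴ mol.
Fraction absorbed: 1 − 10^(−0.183) = 0.3439.
Photons absorbed: 0.3439 × 2.225×10⁻⁴ = 7.652×10⁻⁵ mol.
Φ = 4.19×10⁻⁵ mol / 7.652×10⁻⁵ mol photons = 0.55.

Φ = 0.55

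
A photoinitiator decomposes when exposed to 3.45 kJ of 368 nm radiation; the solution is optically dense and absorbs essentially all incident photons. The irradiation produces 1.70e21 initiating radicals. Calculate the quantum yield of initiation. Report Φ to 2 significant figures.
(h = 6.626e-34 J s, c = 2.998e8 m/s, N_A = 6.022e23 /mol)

Product: 1.70e21 / 6.022e23 = 0.002823 mol.
Photon energy at 368 nm: hc/λ = (6.626e-34)(2.998e8)/(368e-9) = 5.398e-19 J.
Incident energy: 3.45 kJ = 3450 J.
Photons incident: 3450 / 5.398e-19 = 6.391e21, i.e. 6.391e21/6.022e23 = 0.01061 mol.
Φ = 0.002823 mol / 0.01061 mol photons = 0.27.

Φ = 0.27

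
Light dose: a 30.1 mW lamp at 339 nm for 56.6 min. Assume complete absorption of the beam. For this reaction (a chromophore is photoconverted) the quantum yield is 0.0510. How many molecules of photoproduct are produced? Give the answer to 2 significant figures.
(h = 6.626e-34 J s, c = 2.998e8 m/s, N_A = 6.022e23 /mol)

8.9e18 molecules

Photon energy at 339 nm: hc/λ = (6.626e-34)(2.998e8)/(339e-9) = 5.860e-19 J.
Energy delivered: (30.1 mW)(3396 s) = 102.2 J.
Photons incident: 102.2 / 5.860e-19 = 1.744e20, i.e. 1.744e20/6.022e23 = 2.896e-4 mol.
Product: Φ × n_abs = 0.0510 × 2.896e-4 = 1.477e-5 mol.
As a count: 1.477e-5 × 6.022e23 = 8.9e18.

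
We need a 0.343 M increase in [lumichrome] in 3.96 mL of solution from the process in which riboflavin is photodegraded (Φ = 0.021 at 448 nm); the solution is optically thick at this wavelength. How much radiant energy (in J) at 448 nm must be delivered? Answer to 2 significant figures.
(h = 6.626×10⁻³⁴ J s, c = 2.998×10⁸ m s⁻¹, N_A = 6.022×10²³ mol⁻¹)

Product: (0.343 M)(0.00396 L) = 0.001358 mol.
Photons that must be absorbed: 0.001358 / 0.021 = 0.06467 mol.
Photon energy: hc/λ = 4.434×10⁻¹⁹ J; per mole, 2.670×10⁵ J mol⁻¹.
Energy required: 0.06467 × 2.670×10⁵ = 1.7×10⁴ J.

1.7×10⁴ J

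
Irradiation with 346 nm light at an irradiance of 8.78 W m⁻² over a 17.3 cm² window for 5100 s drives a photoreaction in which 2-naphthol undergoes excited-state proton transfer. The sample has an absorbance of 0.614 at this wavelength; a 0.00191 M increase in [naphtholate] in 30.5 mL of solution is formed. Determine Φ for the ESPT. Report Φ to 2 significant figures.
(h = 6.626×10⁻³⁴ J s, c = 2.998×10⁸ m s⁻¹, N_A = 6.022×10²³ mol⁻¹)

Φ = 0.34

Product: (0.00191 M)(0.0305 L) = 5.826×10⁻⁵ mol.
Photon energy at 346 nm: hc/λ = (6.626×10⁻³⁴)(2.998×10⁸)/(346×10⁻⁹) = 5.741×10⁻¹⁹ J.
Energy delivered: (8.78 W m⁻²)(17.3×10⁻⁴ m²)(5100 s) = 77.47 J.
Photons incident: 77.47 / 5.741×10⁻¹⁹ = 1.349×10²⁰, i.e. 1.349×10²⁰/6.022×10²³ = 2.240×10⁻⁴ mol.
Fraction absorbed: 1 − 10^(−0.614) = 0.7568.
Photons absorbed: 0.7568 × 2.240×10⁻⁴ = 1.695×10⁻⁴ mol.
Φ = 5.826×10⁻⁵ mol / 1.695×10⁻⁴ mol photons = 0.34.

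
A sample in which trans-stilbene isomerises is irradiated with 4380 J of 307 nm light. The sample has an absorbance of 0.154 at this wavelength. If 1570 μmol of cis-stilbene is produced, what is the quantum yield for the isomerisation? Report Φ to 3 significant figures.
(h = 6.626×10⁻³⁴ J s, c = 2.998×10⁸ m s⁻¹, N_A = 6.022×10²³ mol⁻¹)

Product: 1570 μmol = 0.00157 mol.
Photon energy at 307 nm: hc/λ = (6.626×10⁻³⁴)(2.998×10⁸)/(307×10⁻⁹) = 6.471×10⁻¹⁹ J.
Photons incident: 4380 / 6.471×10⁻¹⁹ = 6.769×10²¹, i.e. 6.769×10²¹/6.022×10²³ = 0.01124 mol.
Fraction absorbed: 1 − 10^(−0.154) = 0.2985.
Photons absorbed: 0.2985 × 0.01124 = 0.003355 mol.
Φ = 0.00157 mol / 0.003355 mol photons = 0.468.

Φ = 0.468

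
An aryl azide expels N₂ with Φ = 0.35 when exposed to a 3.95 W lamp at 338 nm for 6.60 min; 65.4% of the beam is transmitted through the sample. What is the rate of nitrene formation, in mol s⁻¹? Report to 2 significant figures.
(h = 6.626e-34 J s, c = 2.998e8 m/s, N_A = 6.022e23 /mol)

Photon energy at 338 nm: hc/λ = (6.626e-34)(2.998e8)/(338e-9) = 5.877e-19 J.
Energy delivered: (3.95 W)(396 s) = 1564 J.
Photons incident: 1564 / 5.877e-19 = 2.661e21, i.e. 2.661e21/6.022e23 = 0.004419 mol.
Fraction absorbed: 1 − 65.4/100 = 0.3460.
Photons absorbed: 0.3460 × 0.004419 = 0.001529 mol.
Product formed: 0.35 × 0.001529 = 5.352e-4 mol.
Rate: 5.352e-4 / 396 s = 1.4e-6 mol s⁻¹.

1.4e-6 mol s⁻¹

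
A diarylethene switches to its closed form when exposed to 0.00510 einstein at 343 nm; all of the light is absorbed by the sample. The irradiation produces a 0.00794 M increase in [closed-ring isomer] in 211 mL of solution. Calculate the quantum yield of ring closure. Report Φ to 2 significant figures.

Product: (0.00794 M)(0.211 L) = 0.001675 mol.
Φ = 0.001675 mol / 0.00510 mol photons = 0.33.

Φ = 0.33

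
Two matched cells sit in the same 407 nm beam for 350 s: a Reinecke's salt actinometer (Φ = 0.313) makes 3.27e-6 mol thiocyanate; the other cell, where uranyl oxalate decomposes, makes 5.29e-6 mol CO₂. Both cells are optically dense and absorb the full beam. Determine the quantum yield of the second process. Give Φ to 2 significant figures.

Φ = 0.51

Photons absorbed by the actinometer: 3.27e-6 / 0.313 = 1.045e-5 mol.
Φ(unknown) = 5.29e-6 / 1.045e-5 = 0.51.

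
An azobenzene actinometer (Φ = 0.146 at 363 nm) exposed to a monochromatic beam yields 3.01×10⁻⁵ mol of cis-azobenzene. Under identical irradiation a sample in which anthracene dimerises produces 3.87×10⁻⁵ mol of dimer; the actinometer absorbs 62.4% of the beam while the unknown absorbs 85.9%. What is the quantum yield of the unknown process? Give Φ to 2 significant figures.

Φ = 0.14

Photons absorbed by the actinometer: 3.01×10⁻⁵ / 0.146 = 2.062×10⁻⁴ mol.
Incident flux: 2.062×10⁻⁴ / 0.624 = 3.304×10⁻⁴ einstein.
Absorbed by unknown: 0.859 × 3.304×10⁻⁴ = 2.838×10⁻⁴ mol.
Φ(unknown) = 3.87×10⁻⁵ / 2.838×10⁻⁴ = 0.14.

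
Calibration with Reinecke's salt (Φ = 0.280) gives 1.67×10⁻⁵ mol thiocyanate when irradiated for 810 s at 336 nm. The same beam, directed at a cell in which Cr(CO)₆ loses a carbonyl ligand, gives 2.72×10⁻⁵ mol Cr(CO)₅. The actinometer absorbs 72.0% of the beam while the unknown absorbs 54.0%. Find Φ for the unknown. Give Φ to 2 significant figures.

Φ = 0.61

Photons absorbed by the actinometer: 1.67×10⁻⁵ / 0.280 = 5.964×10⁻⁵ mol.
Incident flux: 5.964×10⁻⁵ / 0.720 = 8.283×10⁻⁵ einstein.
Absorbed by unknown: 0.540 × 8.283×10⁻⁵ = 4.473×10⁻⁵ mol.
Φ(unknown) = 2.72×10⁻⁵ / 4.473×10⁻⁵ = 0.61.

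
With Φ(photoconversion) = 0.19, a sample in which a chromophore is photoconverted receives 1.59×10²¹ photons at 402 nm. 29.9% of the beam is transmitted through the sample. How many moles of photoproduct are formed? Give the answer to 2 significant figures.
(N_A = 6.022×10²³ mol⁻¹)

3.5×10⁻⁴ mol

Moles of photons: 1.59×10²¹ / 6.022×10²³ = 0.002640 mol.
Fraction absorbed: 1 − 29.9/100 = 0.7010.
Photons absorbed: 0.7010 × 0.002640 = 0.001851 mol.
Product: Φ × n_abs = 0.19 × 0.001851 = 3.517×10⁻⁴ mol.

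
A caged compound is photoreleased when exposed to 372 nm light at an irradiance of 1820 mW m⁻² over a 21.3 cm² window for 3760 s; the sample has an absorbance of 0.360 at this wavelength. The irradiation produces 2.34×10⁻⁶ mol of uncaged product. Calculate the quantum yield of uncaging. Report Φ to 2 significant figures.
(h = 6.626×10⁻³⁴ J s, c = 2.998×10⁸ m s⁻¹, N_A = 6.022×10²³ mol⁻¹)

Photon energy at 372 nm: hc/λ = (6.626×10⁻³⁴)(2.998×10⁸)/(372×10⁻⁹) = 5.340×10⁻¹⁹ J.
Energy delivered: (1820 mW m⁻²)(21.3×10⁻⁴ m²)(3760 s) = 14.58 J.
Photons incident: 14.58 / 5.340×10⁻¹⁹ = 2.730×10¹⁹, i.e. 2.730×10¹⁹/6.022×10²³ = 4.533×10⁻⁵ mol.
Fraction absorbed: 1 − 10^(−0.360) = 0.5635.
Photons absorbed: 0.5635 × 4.533×10⁻⁵ = 2.554×10⁻⁵ mol.
Φ = 2.34×10⁻⁶ mol / 2.554×10⁻⁵ mol photons = 0.092.

Φ = 0.092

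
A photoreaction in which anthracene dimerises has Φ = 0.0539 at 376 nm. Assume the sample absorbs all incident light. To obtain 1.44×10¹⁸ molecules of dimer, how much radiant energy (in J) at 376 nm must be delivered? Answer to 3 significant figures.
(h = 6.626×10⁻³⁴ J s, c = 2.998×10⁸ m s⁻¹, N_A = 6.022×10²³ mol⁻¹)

Product: 1.44×10¹⁸ / 6.022×10²³ = 2.391×10⁻⁶ mol.
Photons that must be absorbed: 2.391×10⁻⁶ / 0.0539 = 4.436×10⁻⁵ mol.
Photon energy: hc/λ = 5.283×10⁻¹⁹ J; per mole, 3.181×10⁵ J mol⁻¹.
Energy required: 4.436×10⁻⁵ × 3.181×10⁵ = 14.1 J.

14.1 J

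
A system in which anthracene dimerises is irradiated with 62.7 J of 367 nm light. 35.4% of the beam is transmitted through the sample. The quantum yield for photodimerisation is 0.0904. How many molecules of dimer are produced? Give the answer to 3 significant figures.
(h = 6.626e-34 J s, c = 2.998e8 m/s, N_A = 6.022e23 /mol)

6.76e18 molecules

Photon energy at 367 nm: hc/λ = (6.626e-34)(2.998e8)/(367e-9) = 5.413e-19 J.
Photons incident: 62.7 / 5.413e-19 = 1.158e20, i.e. 1.158e20/6.022e23 = 1.923e-4 mol.
Fraction absorbed: 1 − 35.4/100 = 0.6460.
Photons absorbed: 0.6460 × 1.923e-4 = 1.242e-4 mol.
Product: Φ × n_abs = 0.0904 × 1.242e-4 = 1.123e-5 mol.
As a count: 1.123e-5 × 6.022e23 = 6.76e18.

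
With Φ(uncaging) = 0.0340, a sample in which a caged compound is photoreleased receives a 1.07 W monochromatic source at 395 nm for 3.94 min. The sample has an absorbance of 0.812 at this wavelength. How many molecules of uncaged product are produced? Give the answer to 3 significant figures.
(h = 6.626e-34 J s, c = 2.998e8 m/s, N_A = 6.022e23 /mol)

1.45e19 molecules

Photon energy at 395 nm: hc/λ = (6.626e-34)(2.998e8)/(395e-9) = 5.029e-19 J.
Energy delivered: (1.07 W)(236.4 s) = 252.9 J.
Photons incident: 252.9 / 5.029e-19 = 5.029e20, i.e. 5.029e20/6.022e23 = 8.351e-4 mol.
Fraction absorbed: 1 − 10^(−0.812) = 0.8458.
Photons absorbed: 0.8458 × 8.351e-4 = 7.063e-4 mol.
Product: Φ × n_abs = 0.0340 × 7.063e-4 = 2.401e-5 mol.
As a count: 2.401e-5 × 6.022e23 = 1.45e19.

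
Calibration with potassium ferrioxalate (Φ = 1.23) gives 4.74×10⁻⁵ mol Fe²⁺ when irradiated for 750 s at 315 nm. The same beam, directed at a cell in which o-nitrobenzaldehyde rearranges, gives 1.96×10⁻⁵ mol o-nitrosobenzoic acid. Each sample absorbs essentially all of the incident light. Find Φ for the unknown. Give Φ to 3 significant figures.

Photons absorbed by the actinometer: 4.74×10⁻⁵ / 1.23 = 3.854×10⁻⁵ mol.
Φ(unknown) = 1.96×10⁻⁵ / 3.854×10⁻⁵ = 0.509.

Φ = 0.509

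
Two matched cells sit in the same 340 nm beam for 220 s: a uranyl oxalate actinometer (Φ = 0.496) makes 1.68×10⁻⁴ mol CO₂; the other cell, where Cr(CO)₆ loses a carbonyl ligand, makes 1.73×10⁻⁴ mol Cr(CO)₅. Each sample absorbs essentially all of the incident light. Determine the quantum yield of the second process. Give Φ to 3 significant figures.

Φ = 0.511

Photons absorbed by the actinometer: 1.68×10⁻⁴ / 0.496 = 3.387×10⁻⁴ mol.
Φ(unknown) = 1.73×10⁻⁴ / 3.387×10⁻⁴ = 0.511.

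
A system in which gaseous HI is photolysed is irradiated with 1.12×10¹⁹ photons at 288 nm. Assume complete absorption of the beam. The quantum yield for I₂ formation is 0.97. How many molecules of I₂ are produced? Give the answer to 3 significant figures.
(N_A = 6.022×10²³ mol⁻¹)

1.09×10¹⁹ molecules

Moles of photons: 1.12×10¹⁹ / 6.022×10²³ = 1.860×10⁻⁵ mol.
Product: Φ × n_abs = 0.97 × 1.860×10⁻⁵ = 1.804×10⁻⁵ mol.
As a count: 1.804×10⁻⁵ × 6.022×10²³ = 1.09×10¹⁹.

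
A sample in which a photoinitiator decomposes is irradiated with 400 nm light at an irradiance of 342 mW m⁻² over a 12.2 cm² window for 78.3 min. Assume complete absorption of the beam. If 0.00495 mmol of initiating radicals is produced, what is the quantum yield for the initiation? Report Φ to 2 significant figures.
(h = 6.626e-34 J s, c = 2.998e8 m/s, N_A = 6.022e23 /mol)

Product: 0.00495 mmol = 4.95e-6 mol.
Photon energy at 400 nm: hc/λ = (6.626e-34)(2.998e8)/(400e-9) = 4.966e-19 J.
Energy delivered: (342 mW m⁻²)(12.2e-4 m²)(4698 s) = 1.960 J.
Photons incident: 1.960 / 4.966e-19 = 3.947e18, i.e. 3.947e18/6.022e23 = 6.554e-6 mol.
Φ = 4.95e-6 mol / 6.554e-6 mol photons = 0.76.

Φ = 0.76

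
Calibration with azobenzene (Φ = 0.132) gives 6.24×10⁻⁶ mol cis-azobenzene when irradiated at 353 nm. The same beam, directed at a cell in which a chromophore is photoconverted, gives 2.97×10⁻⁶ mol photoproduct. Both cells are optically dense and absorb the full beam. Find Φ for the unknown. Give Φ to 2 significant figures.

Φ = 0.063

Photons absorbed by the actinometer: 6.24×10⁻⁶ / 0.132 = 4.727×10⁻⁵ mol.
Φ(unknown) = 2.97×10⁻⁶ / 4.727×10⁻⁵ = 0.063.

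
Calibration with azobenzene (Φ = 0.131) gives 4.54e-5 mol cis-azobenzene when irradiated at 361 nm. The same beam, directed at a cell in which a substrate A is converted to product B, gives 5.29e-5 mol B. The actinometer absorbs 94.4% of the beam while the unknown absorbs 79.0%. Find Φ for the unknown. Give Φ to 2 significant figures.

Photons absorbed by the actinometer: 4.54e-5 / 0.131 = 3.466e-4 mol.
Incident flux: 3.466e-4 / 0.944 = 3.672e-4 einstein.
Absorbed by unknown: 0.790 × 3.672e-4 = 2.901e-4 mol.
Φ(unknown) = 5.29e-5 / 2.901e-4 = 0.18.

Φ = 0.18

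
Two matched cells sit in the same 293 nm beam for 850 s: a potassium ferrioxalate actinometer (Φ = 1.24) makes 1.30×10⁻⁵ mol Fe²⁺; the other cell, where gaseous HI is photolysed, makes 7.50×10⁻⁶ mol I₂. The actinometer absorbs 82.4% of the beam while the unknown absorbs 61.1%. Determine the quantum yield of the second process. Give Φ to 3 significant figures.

Photons absorbed by the actinometer: 1.30×10⁻⁵ / 1.24 = 1.048×10⁻⁵ mol.
Incident flux: 1.048×10⁻⁵ / 0.824 = 1.272×10⁻⁵ einstein.
Absorbed by unknown: 0.611 × 1.272×10⁻⁵ = 7.772×10⁻⁶ mol.
Φ(unknown) = 7.50×10⁻⁶ / 7.772×10⁻⁶ = 0.965.

Φ = 0.965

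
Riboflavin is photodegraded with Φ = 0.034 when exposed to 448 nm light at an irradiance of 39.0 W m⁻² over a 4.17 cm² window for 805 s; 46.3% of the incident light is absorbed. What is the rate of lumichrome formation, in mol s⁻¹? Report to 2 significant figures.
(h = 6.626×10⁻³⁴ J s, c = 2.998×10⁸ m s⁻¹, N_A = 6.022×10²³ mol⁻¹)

Photon energy at 448 nm: hc/λ = (6.626×10⁻³⁴)(2.998×10⁸)/(448×10⁻⁹) = 4.434×10⁻¹⁹ J.
Energy delivered: (39.0 W m⁻²)(4.17×10⁻⁴ m²)(805 s) = 13.09 J.
Photons incident: 13.09 / 4.434×10⁻¹⁹ = 2.952×10¹⁹, i.e. 2.952×10¹⁹/6.022×10²³ = 4.902×10⁻⁵ mol.
Photons absorbed: 0.463 × 4.902×10⁻⁵ = 2.270×10⁻⁵ mol.
Product formed: 0.034 × 2.270×10⁻⁵ = 7.718×10⁻⁷ mol.
Rate: 7.718×10⁻⁷ / 805 s = 9.6×10⁻¹⁰ mol s⁻¹.

9.6×10⁻¹⁰ mol s⁻¹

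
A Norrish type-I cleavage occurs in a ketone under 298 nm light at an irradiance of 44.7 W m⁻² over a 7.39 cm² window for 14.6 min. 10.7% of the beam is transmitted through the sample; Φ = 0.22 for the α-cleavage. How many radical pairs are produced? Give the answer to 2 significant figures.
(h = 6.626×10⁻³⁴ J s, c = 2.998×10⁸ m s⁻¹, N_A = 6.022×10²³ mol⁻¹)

8.5×10¹⁸ radical pairs

Photon energy at 298 nm: hc/λ = (6.626×10⁻³⁴)(2.998×10⁸)/(298×10⁻⁹) = 6.666×10⁻¹⁹ J.
Energy delivered: (44.7 W m⁻²)(7.39×10⁻⁴ m²)(876 s) = 28.94 J.
Photons incident: 28.94 / 6.666×10⁻¹⁹ = 4.341×10¹⁹, i.e. 4.341×10¹⁹/6.022×10²³ = 7.209×10⁻⁵ mol.
Fraction absorbed: 1 − 10.7/100 = 0.8930.
Photons absorbed: 0.8930 × 7.209×10⁻⁵ = 6.438×10⁻⁵ mol.
Product: Φ × n_abs = 0.22 × 6.438×10⁻⁵ = 1.416×10⁻⁵ mol.
As a count: 1.416×10⁻⁵ × 6.022×10²³ = 8.5×10¹⁸.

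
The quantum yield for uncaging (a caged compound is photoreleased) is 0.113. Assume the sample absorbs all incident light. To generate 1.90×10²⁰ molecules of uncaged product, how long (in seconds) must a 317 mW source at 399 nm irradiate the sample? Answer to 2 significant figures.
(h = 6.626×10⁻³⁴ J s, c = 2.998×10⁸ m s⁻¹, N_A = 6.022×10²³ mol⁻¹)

t ≈ 2600 s

Product: 1.90×10²⁰ / 6.022×10²³ = 3.155×10⁻⁴ mol.
Photons that must be absorbed: 3.155×10⁻⁴ / 0.113 = 0.002792 mol.
Photon energy: hc/λ = 4.979×10⁻¹⁹ J; per mole, 2.998×10⁵ J mol⁻¹.
Energy required: 0.002792 × 2.998×10⁵ = 837.0 J.
Time: 837.0 J / 0.317 W = 2600 s.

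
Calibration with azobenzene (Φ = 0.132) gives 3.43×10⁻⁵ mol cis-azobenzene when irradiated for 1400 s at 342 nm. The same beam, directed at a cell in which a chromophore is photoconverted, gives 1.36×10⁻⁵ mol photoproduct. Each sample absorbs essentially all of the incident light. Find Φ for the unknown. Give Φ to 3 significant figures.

Photons absorbed by the actinometer: 3.43×10⁻⁵ / 0.132 = 2.598×10⁻⁴ mol.
Φ(unknown) = 1.36×10⁻⁵ / 2.598×10⁻⁴ = 0.0523.

Φ = 0.0523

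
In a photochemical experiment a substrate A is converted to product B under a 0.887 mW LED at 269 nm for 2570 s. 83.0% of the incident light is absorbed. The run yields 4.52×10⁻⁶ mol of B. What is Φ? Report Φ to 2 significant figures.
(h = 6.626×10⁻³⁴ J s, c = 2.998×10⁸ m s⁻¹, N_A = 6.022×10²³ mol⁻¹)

Photon energy at 269 nm: hc/λ = (6.626×10⁻³⁴)(2.998×10⁸)/(269×10⁻⁹) = 7.385×10⁻¹⁹ J.
Energy delivered: (0.887 mW)(2570 s) = 2.280 J.
Photons incident: 2.280 / 7.385×10⁻¹⁹ = 3.087×10¹⁸, i.e. 3.087×10¹⁸/6.022×10²³ = 5.126×10⁻⁶ mol.
Photons absorbed: 0.830 × 5.126×10⁻⁶ = 4.255×10⁻⁶ mol.
Φ = 4.52×10⁻⁶ mol / 4.255×10⁻⁶ mol photons = 1.1.

Φ = 1.1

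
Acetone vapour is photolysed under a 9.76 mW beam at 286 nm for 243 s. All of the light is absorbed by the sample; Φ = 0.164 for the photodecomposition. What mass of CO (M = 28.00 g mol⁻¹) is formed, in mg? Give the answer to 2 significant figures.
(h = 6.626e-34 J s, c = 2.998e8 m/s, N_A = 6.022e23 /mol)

Photon energy at 286 nm: hc/λ = (6.626e-34)(2.998e8)/(286e-9) = 6.946e-19 J.
Energy delivered: (9.76 mW)(243 s) = 2.372 J.
Photons incident: 2.372 / 6.946e-19 = 3.415e18, i.e. 3.415e18/6.022e23 = 5.671e-6 mol.
Product: Φ × n_abs = 0.164 × 5.671e-6 = 9.300e-7 mol.
Mass: 9.300e-7 × 28.00 = 2.604e-5 g = 0.026 mg.

0.026 mg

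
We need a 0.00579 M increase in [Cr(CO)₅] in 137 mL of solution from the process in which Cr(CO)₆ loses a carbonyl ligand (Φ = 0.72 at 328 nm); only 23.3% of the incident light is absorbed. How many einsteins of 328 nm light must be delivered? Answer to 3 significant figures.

0.00473 einstein

Product: (0.00579 M)(0.137 L) = 7.932×10⁻⁴ mol.
Photons that must be absorbed: 7.932×10⁻⁴ / 0.72 = 0.001102 mol.
Incident photons needed: 0.001102 / 0.233 = 0.004730 mol.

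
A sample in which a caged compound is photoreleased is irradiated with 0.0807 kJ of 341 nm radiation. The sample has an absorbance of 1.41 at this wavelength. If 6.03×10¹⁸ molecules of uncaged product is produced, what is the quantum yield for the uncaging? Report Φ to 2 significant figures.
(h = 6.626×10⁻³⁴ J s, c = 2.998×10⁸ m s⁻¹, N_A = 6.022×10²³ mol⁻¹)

Φ = 0.045

Product: 6.03×10¹⁸ / 6.022×10²³ = 1.001×10⁻⁵ mol.
Photon energy at 341 nm: hc/λ = (6.626×10⁻³⁴)(2.998×10⁸)/(341×10⁻⁹) = 5.825×10⁻¹⁹ J.
Incident energy: 0.0807 kJ = 80.7 J.
Photons incident: 80.7 / 5.825×10⁻¹⁹ = 1.385×10²⁰, i.e. 1.385×10²⁰/6.022×10²³ = 2.300×10⁻⁴ mol.
Fraction absorbed: 1 − 10^(−1.41) = 0.9611.
Photons absorbed: 0.9611 × 2.300×10⁻⁴ = 2.211×10⁻⁴ mol.
Φ = 1.001×10⁻⁵ mol / 2.211×10⁻⁴ mol photons = 0.045.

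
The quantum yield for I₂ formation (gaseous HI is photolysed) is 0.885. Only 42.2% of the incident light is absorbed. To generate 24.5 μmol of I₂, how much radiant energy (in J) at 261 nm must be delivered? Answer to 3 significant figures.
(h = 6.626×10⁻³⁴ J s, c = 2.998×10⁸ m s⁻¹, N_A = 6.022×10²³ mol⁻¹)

Product: 24.5 μmol = 2.45×10⁻⁵ mol.
Photons that must be absorbed: 2.45×10⁻⁵ / 0.885 = 2.768×10⁻⁵ mol.
Incident photons needed: 2.768×10⁻⁵ / 0.422 = 6.559×10⁻⁵ mol.
Photon energy: hc/λ = 7.611×10⁻¹⁹ J; per mole, 4.583×10⁵ J mol⁻¹.
Energy required: 6.559×10⁻⁵ × 4.583×10⁵ = 30.1 J.

30.1 J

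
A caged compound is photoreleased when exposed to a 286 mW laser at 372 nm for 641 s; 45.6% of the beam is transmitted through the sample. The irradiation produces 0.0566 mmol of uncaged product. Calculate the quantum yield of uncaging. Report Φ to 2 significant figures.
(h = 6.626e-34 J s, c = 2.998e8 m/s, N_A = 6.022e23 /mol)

Φ = 0.18

Product: 0.0566 mmol = 5.66e-5 mol.
Photon energy at 372 nm: hc/λ = (6.626e-34)(2.998e8)/(372e-9) = 5.340e-19 J.
Energy delivered: (286 mW)(641 s) = 183.3 J.
Photons incident: 183.3 / 5.340e-19 = 3.433e20, i.e. 3.433e20/6.022e23 = 5.701e-4 mol.
Fraction absorbed: 1 − 45.6/100 = 0.5440.
Photons absorbed: 0.5440 × 5.701e-4 = 3.101e-4 mol.
Φ = 5.66e-5 mol / 3.101e-4 mol photons = 0.18.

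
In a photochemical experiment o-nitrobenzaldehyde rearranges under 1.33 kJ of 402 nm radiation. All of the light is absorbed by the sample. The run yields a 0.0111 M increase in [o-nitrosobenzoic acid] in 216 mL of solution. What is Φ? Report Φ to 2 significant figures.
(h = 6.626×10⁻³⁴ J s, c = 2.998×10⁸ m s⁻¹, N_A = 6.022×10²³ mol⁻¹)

Product: (0.0111 M)(0.216 L) = 0.002398 mol.
Photon energy at 402 nm: hc/λ = (6.626×10⁻³⁴)(2.998×10⁸)/(402×10⁻⁹) = 4.941×10⁻¹⁹ J.
Incident energy: 1.33 kJ = 1330 J.
Photons incident: 1330 / 4.941×10⁻¹⁹ = 2.692×10²¹, i.e. 2.692×10²¹/6.022×10²³ = 0.004470 mol.
Φ = 0.002398 mol / 0.004470 mol photons = 0.54.

Φ = 0.54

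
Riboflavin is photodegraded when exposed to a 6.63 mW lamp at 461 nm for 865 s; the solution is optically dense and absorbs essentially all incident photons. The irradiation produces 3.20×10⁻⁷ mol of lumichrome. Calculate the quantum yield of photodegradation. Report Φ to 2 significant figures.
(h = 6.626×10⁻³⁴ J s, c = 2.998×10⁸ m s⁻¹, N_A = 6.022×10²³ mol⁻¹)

Photon energy at 461 nm: hc/λ = (6.626×10⁻³⁴)(2.998×10⁸)/(461×10⁻⁹) = 4.309×10⁻¹⁹ J.
Energy delivered: (6.63 mW)(865 s) = 5.735 J.
Photons incident: 5.735 / 4.309×10⁻¹⁹ = 1.331×10¹⁹, i.e. 1.331×10¹⁹/6.022×10²³ = 2.210×10⁻⁵ mol.
Φ = 3.20×10⁻⁷ mol / 2.210×10⁻⁵ mol photons = 0.014.

Φ = 0.014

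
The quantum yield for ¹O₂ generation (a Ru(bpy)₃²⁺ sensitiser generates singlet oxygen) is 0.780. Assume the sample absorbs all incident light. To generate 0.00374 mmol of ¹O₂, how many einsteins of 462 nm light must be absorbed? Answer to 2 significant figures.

4.8e-6 einstein

Product: 0.00374 mmol = 3.74e-6 mol.
Photons that must be absorbed: 3.74e-6 / 0.780 = 4.795e-6 mol.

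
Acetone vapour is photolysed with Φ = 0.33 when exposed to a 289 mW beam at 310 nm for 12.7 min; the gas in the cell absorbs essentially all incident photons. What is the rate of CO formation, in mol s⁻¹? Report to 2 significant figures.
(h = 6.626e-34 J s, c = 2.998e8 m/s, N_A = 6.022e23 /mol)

2.5e-7 mol s⁻¹

Photon energy at 310 nm: hc/λ = (6.626e-34)(2.998e8)/(310e-9) = 6.408e-19 J.
Energy delivered: (289 mW)(762 s) = 220.2 J.
Photons incident: 220.2 / 6.408e-19 = 3.436e20, i.e. 3.436e20/6.022e23 = 5.706e-4 mol.
Product formed: 0.33 × 5.706e-4 = 1.883e-4 mol.
Rate: 1.883e-4 / 762 s = 2.5e-7 mol s⁻¹.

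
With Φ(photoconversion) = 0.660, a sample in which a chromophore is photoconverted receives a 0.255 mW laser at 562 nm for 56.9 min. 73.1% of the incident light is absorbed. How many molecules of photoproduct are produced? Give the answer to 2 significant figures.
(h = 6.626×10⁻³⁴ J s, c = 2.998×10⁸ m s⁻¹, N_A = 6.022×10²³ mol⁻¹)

Photon energy at 562 nm: hc/λ = (6.626×10⁻³⁴)(2.998×10⁸)/(562×10⁻⁹) = 3.535×10⁻¹⁹ J.
Energy delivered: (0.255 mW)(3414 s) = 0.8706 J.
Photons incident: 0.8706 / 3.535×10⁻¹⁹ = 2.463×10¹⁸, i.e. 2.463×10¹⁸/6.022×10²³ = 4.090×10⁻⁶ mol.
Photons absorbed: 0.731 × 4.090×10⁻⁶ = 2.990×10⁻⁶ mol.
Product: Φ × n_abs = 0.660 × 2.990×10⁻⁶ = 1.973×10⁻⁶ mol.
As a count: 1.973×10⁻⁶ × 6.022×10²³ = 1.2×10¹⁸.

1.2×10¹⁸ molecules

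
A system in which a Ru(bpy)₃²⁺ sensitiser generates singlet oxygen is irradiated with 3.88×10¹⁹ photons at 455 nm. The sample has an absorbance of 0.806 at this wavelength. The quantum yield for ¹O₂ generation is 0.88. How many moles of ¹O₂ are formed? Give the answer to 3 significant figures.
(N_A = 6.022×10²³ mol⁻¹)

4.78×10⁻⁵ mol

Moles of photons: 3.88×10¹⁹ / 6.022×10²³ = 6.443×10⁻⁵ mol.
Fraction absorbed: 1 − 10^(−0.806) = 0.8437.
Photons absorbed: 0.8437 × 6.443×10⁻⁵ = 5.436×10⁻⁵ mol.
Product: Φ × n_abs = 0.88 × 5.436×10⁻⁵ = 4.784×10⁻⁵ mol.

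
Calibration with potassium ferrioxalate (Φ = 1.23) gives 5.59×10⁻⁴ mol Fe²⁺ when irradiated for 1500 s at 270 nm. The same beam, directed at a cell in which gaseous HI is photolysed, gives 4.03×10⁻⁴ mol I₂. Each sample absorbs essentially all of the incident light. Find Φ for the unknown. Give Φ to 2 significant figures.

Φ = 0.89

Photons absorbed by the actinometer: 5.59×10⁻⁴ / 1.23 = 4.545×10⁻⁴ mol.
Φ(unknown) = 4.03×10⁻⁴ / 4.545×10⁻⁴ = 0.89.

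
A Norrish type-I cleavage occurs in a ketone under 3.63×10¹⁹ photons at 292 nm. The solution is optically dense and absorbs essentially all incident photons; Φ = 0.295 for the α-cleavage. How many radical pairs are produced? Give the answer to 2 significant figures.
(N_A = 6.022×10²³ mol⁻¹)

Moles of photons: 3.63×10¹⁹ / 6.022×10²³ = 6.028×10⁻⁵ mol.
Product: Φ × n_abs = 0.295 × 6.028×10⁻⁵ = 1.778×10⁻⁵ mol.
As a count: 1.778×10⁻⁵ × 6.022×10²³ = 1.1×10¹⁹.

1.1×10¹⁹ radical pairs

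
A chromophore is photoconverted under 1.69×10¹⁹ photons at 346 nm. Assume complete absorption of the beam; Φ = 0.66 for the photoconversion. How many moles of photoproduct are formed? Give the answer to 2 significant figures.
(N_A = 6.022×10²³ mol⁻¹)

Moles of photons: 1.69×10¹⁹ / 6.022×10²³ = 2.806×10⁻⁵ mol.
Product: Φ × n_abs = 0.66 × 2.806×10⁻⁵ = 1.852×10⁻⁵ mol.

1.9×10⁻⁵ mol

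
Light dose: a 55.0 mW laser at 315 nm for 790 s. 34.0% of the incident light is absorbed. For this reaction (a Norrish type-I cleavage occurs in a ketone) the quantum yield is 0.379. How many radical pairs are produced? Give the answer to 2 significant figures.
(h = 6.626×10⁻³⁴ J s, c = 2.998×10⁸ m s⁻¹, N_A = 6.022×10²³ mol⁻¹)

Photon energy at 315 nm: hc/λ = (6.626×10⁻³⁴)(2.998×10⁸)/(315×10⁻⁹) = 6.306×10⁻¹⁹ J.
Energy delivered: (55.0 mW)(790 s) = 43.45 J.
Photons incident: 43.45 / 6.306×10⁻¹⁹ = 6.890×10¹⁹, i.e. 6.890×10¹⁹/6.022×10²³ = 1.144×10⁻⁴ mol.
Photons absorbed: 0.340 × 1.144×10⁻⁴ = 3.890×10⁻⁵ mol.
Product: Φ × n_abs = 0.379 × 3.890×10⁻⁵ = 1.474×10⁻⁵ mol.
As a count: 1.474×10⁻⁵ × 6.022×10²³ = 8.9×10¹⁸.

8.9×10¹⁸ radical pairs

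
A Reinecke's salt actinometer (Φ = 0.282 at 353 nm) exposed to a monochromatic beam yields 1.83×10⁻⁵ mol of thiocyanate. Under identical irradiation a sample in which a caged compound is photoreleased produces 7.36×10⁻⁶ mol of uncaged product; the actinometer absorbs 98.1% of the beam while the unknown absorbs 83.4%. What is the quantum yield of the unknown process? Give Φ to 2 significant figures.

Photons absorbed by the actinometer: 1.83×10⁻⁵ / 0.282 = 6.489×10⁻⁵ mol.
Incident flux: 6.489×10⁻⁵ / 0.981 = 6.615×10⁻⁵ einstein.
Absorbed by unknown: 0.834 × 6.615×10⁻⁵ = 5.517×10⁻⁵ mol.
Φ(unknown) = 7.36×10⁻⁶ / 5.517×10⁻⁵ = 0.13.

Φ = 0.13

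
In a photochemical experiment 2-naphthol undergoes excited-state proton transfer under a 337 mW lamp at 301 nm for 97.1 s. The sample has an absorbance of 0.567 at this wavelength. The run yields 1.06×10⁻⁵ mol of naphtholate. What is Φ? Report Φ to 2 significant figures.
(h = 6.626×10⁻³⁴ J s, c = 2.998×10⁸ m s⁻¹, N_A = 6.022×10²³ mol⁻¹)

Photon energy at 301 nm: hc/λ = (6.626×10⁻³⁴)(2.998×10⁸)/(301×10⁻⁹) = 6.600×10⁻¹⁹ J.
Energy delivered: (337 mW)(97.1 s) = 32.72 J.
Photons incident: 32.72 / 6.600×10⁻¹⁹ = 4.958×10¹⁹, i.e. 4.958×10¹⁹/6.022×10²³ = 8.233×10⁻⁵ mol.
Fraction absorbed: 1 − 10^(−0.567) = 0.7290.
Photons absorbed: 0.7290 × 8.233×10⁻⁵ = 6.002×10⁻⁵ mol.
Φ = 1.06×10⁻⁵ mol / 6.002×10⁻⁵ mol photons = 0.18.

Φ = 0.18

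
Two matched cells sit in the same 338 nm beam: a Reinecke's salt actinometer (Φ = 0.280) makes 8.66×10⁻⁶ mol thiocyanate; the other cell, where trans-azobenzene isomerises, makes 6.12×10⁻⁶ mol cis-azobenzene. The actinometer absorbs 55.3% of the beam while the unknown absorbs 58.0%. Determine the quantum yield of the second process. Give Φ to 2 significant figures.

Φ = 0.19

Photons absorbed by the actinometer: 8.66×10⁻⁶ / 0.280 = 3.093×10⁻⁵ mol.
Incident flux: 3.093×10⁻⁵ / 0.553 = 5.593×10⁻⁵ einstein.
Absorbed by unknown: 0.580 × 5.593×10⁻⁵ = 3.244×10⁻⁵ mol.
Φ(unknown) = 6.12×10⁻⁶ / 3.244×10⁻⁵ = 0.19.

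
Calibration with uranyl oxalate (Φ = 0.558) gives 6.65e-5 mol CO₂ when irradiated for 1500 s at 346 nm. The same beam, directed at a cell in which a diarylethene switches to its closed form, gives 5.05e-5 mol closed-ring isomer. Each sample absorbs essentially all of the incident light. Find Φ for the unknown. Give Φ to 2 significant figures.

Φ = 0.42

Photons absorbed by the actinometer: 6.65e-5 / 0.558 = 1.192e-4 mol.
Φ(unknown) = 5.05e-5 / 1.192e-4 = 0.42.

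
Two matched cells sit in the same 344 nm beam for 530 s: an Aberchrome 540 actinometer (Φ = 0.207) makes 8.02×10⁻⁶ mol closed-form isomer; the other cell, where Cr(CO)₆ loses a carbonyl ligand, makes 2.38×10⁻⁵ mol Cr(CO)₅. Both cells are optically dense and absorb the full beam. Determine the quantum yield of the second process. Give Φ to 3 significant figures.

Φ = 0.614

Photons absorbed by the actinometer: 8.02×10⁻⁶ / 0.207 = 3.874×10⁻⁵ mol.
Φ(unknown) = 2.38×10⁻⁵ / 3.874×10⁻⁵ = 0.614.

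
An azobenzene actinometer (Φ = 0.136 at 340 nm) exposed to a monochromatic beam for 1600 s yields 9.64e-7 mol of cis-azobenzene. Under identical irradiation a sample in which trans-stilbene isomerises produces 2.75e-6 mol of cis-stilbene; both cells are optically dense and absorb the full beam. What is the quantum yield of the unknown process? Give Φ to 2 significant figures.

Φ = 0.39

Photons absorbed by the actinometer: 9.64e-7 / 0.136 = 7.088e-6 mol.
Φ(unknown) = 2.75e-6 / 7.088e-6 = 0.39.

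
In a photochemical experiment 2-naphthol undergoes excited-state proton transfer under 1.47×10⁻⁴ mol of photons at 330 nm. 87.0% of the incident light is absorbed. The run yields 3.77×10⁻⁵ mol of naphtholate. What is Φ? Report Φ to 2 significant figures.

Φ = 0.29

Photons absorbed: 0.870 × 1.47×10⁻⁴ = 1.279×10⁻⁴ mol.
Φ = 3.77×10⁻⁵ mol / 1.279×10⁻⁴ mol photons = 0.29.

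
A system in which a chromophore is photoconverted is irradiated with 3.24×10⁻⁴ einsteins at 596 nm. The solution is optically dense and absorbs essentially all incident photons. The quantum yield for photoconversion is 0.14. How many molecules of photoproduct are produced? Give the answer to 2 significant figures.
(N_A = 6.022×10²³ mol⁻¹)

Product: Φ × n_abs = 0.14 × 3.24×10⁻⁴ = 4.536×10⁻⁵ mol.
As a count: 4.536×10⁻⁵ × 6.022×10²³ = 2.7×10¹⁹.

2.7×10¹⁹ molecules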